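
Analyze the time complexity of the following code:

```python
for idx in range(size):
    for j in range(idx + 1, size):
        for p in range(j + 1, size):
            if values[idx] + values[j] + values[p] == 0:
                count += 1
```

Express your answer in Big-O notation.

Time complexity: O(n^3).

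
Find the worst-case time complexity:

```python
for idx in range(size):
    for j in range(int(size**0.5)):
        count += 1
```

Time complexity: O(n * sqrt(n)).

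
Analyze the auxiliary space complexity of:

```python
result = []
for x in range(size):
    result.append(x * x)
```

Space complexity: O(n).
Auxiliary storage grows linearly with the input size n in the worst case.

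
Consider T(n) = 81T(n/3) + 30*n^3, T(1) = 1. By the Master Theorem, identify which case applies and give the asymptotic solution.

a=81, b=3, f(n)=30*n^3.
log_3(81) = 4 > 3.
Since f(n) = O(n^3) is polynomially smaller than n^4, Case 1 applies.
T(n) = Theta(n^4).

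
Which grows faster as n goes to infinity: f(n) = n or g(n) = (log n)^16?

f(n) = n grows faster: any positive polynomial dominates any polylog.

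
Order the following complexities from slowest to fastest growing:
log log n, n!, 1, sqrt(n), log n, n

Ordered by growth rate: 1 < log log n < log n < sqrt(n) < n < n!.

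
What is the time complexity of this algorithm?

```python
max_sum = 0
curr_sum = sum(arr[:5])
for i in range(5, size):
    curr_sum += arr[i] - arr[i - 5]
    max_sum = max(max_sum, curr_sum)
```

Time complexity: O(n).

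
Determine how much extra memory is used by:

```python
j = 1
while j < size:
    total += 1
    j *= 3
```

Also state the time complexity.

Space complexity: O(1).
Only a constant amount of auxiliary storage is used; nothing grows with n.
Time complexity: O(log n).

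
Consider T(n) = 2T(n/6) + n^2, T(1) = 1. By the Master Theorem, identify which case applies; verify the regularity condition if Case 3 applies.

a=2, b=6, f(n)=n^2.
log_6(2) = 0.3869 < 2.
f(n) = Omega(n^(0.3869+epsilon)) for some epsilon > 0, so Case 3 is the candidate.
Regularity: a*f(n/b) = 2*1*(n/6)^2 = (2/36)*1*n^2 <= c*f(n) with c = 2/36 < 1. Satisfied.
Case 3: T(n) = Theta(n^2).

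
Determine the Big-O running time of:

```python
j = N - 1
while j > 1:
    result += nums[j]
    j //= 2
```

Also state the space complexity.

Time complexity: O(log n).
Space complexity: O(1).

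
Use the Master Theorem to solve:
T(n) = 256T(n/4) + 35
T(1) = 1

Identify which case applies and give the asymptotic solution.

a=256, b=4, f(n)=35.
log_4(256) = 4 > 0.
Since f(n) = O(n^0) is polynomially smaller than n^4, Case 1 applies.
T(n) = Theta(n^4).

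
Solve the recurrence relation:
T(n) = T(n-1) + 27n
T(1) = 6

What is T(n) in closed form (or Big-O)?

Unrolling: T(n) = 6 + 27*(2 + 3 + ... + n) = 6 + 27*(n(n+1)/2 - 1) = O(n^2).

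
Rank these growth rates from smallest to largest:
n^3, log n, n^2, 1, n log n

Ordered by growth rate: 1 < log n < n log n < n^2 < n^3.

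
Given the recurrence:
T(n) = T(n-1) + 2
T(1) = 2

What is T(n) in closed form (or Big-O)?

Unrolling: T(n) = T(n-1) + 2 = T(n-2) + 2*2 = ... = T(1) + (n-1)*2 = 2 + (n-1)*2 = 2n.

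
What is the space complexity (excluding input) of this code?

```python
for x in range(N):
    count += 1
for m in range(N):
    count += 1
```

Space complexity: O(1).
Only a constant amount of auxiliary storage is used; nothing grows with n.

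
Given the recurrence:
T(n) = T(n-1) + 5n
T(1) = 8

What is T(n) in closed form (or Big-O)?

Unrolling: T(n) = 8 + 5*(2 + 3 + ... + n) = 8 + 5*(n(n+1)/2 - 1) = O(n^2).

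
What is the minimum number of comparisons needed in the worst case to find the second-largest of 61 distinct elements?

Lower bound: finding the max needs 61-1 comparisons. By the adversary weight-doubling argument, the max must personally win >= ceil(log_2(61)) = 6 comparisons; the 2nd-largest is among those 6 losers, needing 6-1 more comparisons. Total >= 61-1 + 6-1 = 65. A balanced knockout tournament achieves this.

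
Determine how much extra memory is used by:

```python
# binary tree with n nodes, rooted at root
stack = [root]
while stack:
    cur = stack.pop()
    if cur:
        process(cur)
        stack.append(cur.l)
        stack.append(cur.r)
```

Space complexity: O(n).
Auxiliary storage grows linearly with the input size n in the worst case.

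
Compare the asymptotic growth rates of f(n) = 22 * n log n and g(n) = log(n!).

f(n) = 22 * n log n and g(n) = log(n!) are Theta of each other: Stirling: log(n!) = n log n - n + O(log n) = Theta(n log n); the constant 22 doesn't change the Theta class.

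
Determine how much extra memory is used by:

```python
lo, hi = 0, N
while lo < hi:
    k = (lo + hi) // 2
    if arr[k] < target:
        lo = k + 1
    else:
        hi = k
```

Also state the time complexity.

Space complexity: O(1).
Only a constant amount of auxiliary storage is used; nothing grows with n.
Time complexity: O(log n).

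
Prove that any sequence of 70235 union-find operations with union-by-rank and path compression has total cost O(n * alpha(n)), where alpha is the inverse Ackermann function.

Using Tarjan's analysis with rank-based potential function. Union-by-rank keeps tree height O(log n). Path compression flattens paths during find. For n = 70235 operations, total cost is O(n * alpha(n)), effectively O(n) since alpha grows incredibly slowly.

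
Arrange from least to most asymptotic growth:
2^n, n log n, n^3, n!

Ordered by growth rate: n log n < n^3 < 2^n < n!.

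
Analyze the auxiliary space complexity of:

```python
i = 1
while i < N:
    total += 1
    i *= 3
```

Space complexity: O(1).
Only a constant amount of auxiliary storage is used; nothing grows with n.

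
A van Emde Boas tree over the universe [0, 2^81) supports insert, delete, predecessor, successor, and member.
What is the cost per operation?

vEB recursively partitions [0, 2417851639229258349412352) into sqrt(u) clusters of size sqrt(u). Each operation recurses into either one cluster or the summary, never both: T(u) = T(sqrt(u)) + O(1) => T(u) = O(log log u) = O(log 81). This is worst-case, not just amortized.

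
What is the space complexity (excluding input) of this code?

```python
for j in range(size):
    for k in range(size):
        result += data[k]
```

Space complexity: O(1).
Only a constant amount of auxiliary storage is used; nothing grows with n.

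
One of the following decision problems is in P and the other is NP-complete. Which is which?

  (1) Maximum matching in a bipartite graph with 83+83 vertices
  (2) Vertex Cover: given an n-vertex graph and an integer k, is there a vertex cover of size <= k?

(1) is P: Hopcroft-Karp runs in O(E sqrt(V)).
(2) is NP-complete: one of Karp's 21 NP-complete problems (with k part of the input; for any fixed constant k it is in P).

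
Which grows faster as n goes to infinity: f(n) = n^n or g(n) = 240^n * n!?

g(n) = 240^n * n! grows faster: by Stirling n! ~ sqrt(2 pi n)(n/e)^n, so 240^n n! / n^n ~ (240/e)^n sqrt(2 pi n) -> infinity since 240/e > 1.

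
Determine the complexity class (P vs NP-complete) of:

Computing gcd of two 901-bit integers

This problem is in P: the Euclidean algorithm runs in polynomial time in the bit-length.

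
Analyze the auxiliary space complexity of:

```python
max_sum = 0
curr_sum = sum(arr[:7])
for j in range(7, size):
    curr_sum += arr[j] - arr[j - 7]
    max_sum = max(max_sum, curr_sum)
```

Space complexity: O(1).
Only a constant amount of auxiliary storage is used; nothing grows with n.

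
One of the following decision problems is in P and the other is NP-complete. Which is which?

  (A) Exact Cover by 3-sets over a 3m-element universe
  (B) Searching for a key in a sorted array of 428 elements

(A) is NP-complete: one of Karp's 21 NP-complete problems.
(B) is P: binary search runs in O(log n).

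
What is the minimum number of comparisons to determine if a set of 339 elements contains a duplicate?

Determining if 339 elements are all distinct requires Omega(n log n) comparisons in the comparison model. This follows from the element distinctness lower bound.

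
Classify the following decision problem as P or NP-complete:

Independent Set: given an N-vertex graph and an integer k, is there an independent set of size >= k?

This problem is NP-complete: complement of Clique (with k part of the input).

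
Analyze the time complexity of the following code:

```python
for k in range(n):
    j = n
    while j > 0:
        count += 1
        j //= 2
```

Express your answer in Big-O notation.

Time complexity: O(n log n).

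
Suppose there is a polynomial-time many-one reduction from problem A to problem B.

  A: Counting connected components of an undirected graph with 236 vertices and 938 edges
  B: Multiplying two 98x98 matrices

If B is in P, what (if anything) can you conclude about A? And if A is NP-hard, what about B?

A poly-time reduction A <=_p B means any A-instance can be transformed to a B-instance in poly time.
If B is in P: compose the reduction with B's poly-time algorithm to solve A in poly time, so A is in P.
If A is NP-hard: every NP problem reduces to A, which reduces to B; composing reductions, every NP problem reduces to B, so B is NP-hard.
(Here in fact A is P and B is P.)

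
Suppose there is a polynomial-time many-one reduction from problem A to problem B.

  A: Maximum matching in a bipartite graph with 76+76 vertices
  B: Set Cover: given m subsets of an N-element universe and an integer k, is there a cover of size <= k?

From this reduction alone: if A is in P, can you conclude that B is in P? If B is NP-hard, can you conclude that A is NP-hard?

A poly-time reduction A <=_p B transfers tractability DOWN (B easy => A easy) and hardness UP (A hard => B hard), not the reverse.
From A in P, the reduction alone does NOT give B in P: any problem in P trivially reduces to SAT, yet SAT is not known to be in P.
From B NP-hard, the reduction alone does NOT give A NP-hard: again, easy problems reduce to hard ones.
(Here in fact A is P and B is NP-complete.)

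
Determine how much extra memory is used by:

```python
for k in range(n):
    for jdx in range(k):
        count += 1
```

Space complexity: O(1).
Only a constant amount of auxiliary storage is used; nothing grows with n.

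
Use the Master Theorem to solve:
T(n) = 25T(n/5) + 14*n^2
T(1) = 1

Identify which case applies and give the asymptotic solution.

a=25, b=5, f(n)=14*n^2.
log_5(25) = 2, so n^(log_b(a)) = n^2.
f(n) = Theta(n^2), so Case 2 applies.
T(n) = Theta(n^2 log n).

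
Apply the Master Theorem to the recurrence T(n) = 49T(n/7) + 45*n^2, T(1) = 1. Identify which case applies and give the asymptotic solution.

a=49, b=7, f(n)=45*n^2.
log_7(49) = 2, so n^(log_b(a)) = n^2.
f(n) = Theta(n^2), so Case 2 applies.
T(n) = Theta(n^2 log n).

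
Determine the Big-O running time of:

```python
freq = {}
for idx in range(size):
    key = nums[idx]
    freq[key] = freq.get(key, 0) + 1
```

Time complexity: O(n).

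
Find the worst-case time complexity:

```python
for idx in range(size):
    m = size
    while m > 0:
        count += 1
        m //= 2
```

Time complexity: O(n log n).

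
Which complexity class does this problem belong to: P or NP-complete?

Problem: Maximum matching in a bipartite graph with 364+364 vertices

This problem is in P: Hopcroft-Karp runs in O(E sqrt(V)).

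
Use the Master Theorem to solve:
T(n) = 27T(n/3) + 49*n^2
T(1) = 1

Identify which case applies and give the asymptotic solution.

a=27, b=3, f(n)=49*n^2.
log_3(27) = 3 > 2.
Since f(n) = O(n^2) is polynomially smaller than n^3, Case 1 applies.
T(n) = Theta(n^3).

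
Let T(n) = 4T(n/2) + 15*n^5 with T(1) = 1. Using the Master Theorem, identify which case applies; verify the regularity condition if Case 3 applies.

a=4, b=2, f(n)=15*n^5.
log_2(4) = 2 < 5.
f(n) = Omega(n^(2+epsilon)) for some epsilon > 0, so Case 3 is the candidate.
Regularity: a*f(n/b) = 4*15*(n/2)^5 = (4/32)*15*n^5 <= c*f(n) with c = 4/32 < 1. Satisfied.
Case 3: T(n) = Theta(n^5).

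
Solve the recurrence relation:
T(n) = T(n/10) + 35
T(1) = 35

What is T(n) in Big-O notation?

Each step divides n by 10 and adds 35. After log_10(n) steps, T(n) = O(log n).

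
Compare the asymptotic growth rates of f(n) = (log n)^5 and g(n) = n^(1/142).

g(n) = n^(1/142) grows faster: any positive power of n dominates any polylog.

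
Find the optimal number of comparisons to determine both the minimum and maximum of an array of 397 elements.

Naive approach: 792 comparisons (396 for max + 396 for min).
Optimal: Compare elements in pairs first (floor(n/2) = 198 comparisons), then find max among winners and min among losers (198 comparisons each).
Total: ceil(3n/2) - 2 = 594 comparisons. An adversary argument shows this is also a lower bound.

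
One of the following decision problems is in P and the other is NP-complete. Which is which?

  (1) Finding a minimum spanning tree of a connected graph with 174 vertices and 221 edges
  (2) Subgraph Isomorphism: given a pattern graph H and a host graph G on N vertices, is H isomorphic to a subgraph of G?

(1) is P: Kruskal's / Prim's algorithms run in polynomial time.
(2) is NP-complete: generalizes Clique and Hamiltonian Path (pattern size is part of the input).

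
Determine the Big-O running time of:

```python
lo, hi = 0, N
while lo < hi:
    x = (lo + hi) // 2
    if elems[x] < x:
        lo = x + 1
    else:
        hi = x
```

Time complexity: O(log n).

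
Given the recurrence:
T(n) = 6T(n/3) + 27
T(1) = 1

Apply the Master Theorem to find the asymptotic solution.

a=6, b=3, f(n)=27. log_3(6) = 1.631. Case 1 of Master Theorem: T(n) = O(n^1.631).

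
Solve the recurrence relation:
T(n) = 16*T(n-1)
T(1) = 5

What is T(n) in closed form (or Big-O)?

Each step multiplies by 16. T(n) = T(1)*16^(n-1) = 5*16^(n-1).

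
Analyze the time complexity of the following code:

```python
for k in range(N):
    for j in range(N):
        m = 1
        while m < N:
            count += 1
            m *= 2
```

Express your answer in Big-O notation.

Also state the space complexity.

Time complexity: O(n^2 log n).
Space complexity: O(1).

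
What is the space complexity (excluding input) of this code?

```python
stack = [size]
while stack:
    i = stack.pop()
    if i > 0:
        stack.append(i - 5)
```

Space complexity: O(1).
Only a constant amount of auxiliary storage is used; nothing grows with n.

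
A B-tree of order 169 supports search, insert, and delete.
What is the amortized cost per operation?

B-tree of order 169 has height O(log_169 n). Each operation traverses the tree height. Splits during insert and merges during delete are O(1) each and occur at most once per level. Total cost per operation: O(log_169 n).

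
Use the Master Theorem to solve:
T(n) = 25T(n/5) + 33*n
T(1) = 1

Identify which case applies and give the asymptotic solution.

a=25, b=5, f(n)=33*n.
log_5(25) = 2 > 1.
Since f(n) = O(n^1) is polynomially smaller than n^2, Case 1 applies.
T(n) = Theta(n^2).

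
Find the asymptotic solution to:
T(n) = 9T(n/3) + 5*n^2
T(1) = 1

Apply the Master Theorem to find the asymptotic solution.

a=9, b=3, f(n)=5*n^2. log_3(9) = 2. Case 2: T(n) = O(n^2 log n).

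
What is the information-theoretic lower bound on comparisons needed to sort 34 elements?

There are 34! = 295232799039604140847618609643520000000 possible orderings. Each comparison gives 1 bit. We need at least ceil(log_2(295232799039604140847618609643520000000)) = 128 comparisons.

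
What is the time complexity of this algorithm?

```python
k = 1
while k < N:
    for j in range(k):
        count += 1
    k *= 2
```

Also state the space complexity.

Time complexity: O(n).
Space complexity: O(1).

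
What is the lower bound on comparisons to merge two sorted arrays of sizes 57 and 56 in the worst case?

Adversary: with |57 - 56| <= 1 the inputs can be fully interleaved so that every adjacent pair in the merged output comes from different arrays. Then each of the 112 adjacent pairs must be directly compared, or the algorithm cannot determine their relative order. Standard merge meets this bound.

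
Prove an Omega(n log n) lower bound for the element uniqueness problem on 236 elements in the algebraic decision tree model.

In the algebraic decision tree model, element uniqueness on 236 elements is equivalent to determining which cell of an arrangement of C(236,2) = 27730 hyperplanes x_i = x_j contains the input point. Ben-Or's theorem shows this requires Omega(n log n).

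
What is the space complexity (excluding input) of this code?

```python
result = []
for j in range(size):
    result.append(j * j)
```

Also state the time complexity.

Space complexity: O(n).
Auxiliary storage grows linearly with the input size n in the worst case.
Time complexity: O(n).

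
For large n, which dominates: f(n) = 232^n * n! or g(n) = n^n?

f(n) = 232^n * n! grows faster: by Stirling n! ~ sqrt(2 pi n)(n/e)^n, so 232^n n! / n^n ~ (232/e)^n sqrt(2 pi n) -> infinity since 232/e > 1.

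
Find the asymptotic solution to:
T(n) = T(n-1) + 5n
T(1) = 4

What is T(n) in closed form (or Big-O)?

Unrolling: T(n) = 4 + 5*(2 + 3 + ... + n) = 4 + 5*(n(n+1)/2 - 1) = O(n^2).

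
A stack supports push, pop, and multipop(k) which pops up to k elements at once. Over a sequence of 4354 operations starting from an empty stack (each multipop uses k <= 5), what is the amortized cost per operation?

Each element is pushed exactly once and popped at most once (whether by pop or as part of a multipop). So the total number of individual pops over the whole sequence is at most the number of pushes, which is at most 4354. Total work <= 2 * 4354, hence O(1) amortized per operation.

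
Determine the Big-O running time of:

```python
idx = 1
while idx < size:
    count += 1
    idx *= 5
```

Time complexity: O(log n).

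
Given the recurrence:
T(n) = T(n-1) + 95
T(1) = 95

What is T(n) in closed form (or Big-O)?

Unrolling: T(n) = T(n-1) + 95 = T(n-2) + 2*95 = ... = T(1) + (n-1)*95 = 95 + (n-1)*95 = 95n.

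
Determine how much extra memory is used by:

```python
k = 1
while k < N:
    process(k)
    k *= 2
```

Space complexity: O(1).
Only a constant amount of auxiliary storage is used; nothing grows with n.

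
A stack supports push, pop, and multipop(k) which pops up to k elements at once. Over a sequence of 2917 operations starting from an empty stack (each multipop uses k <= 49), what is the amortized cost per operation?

Each element is pushed exactly once and popped at most once (whether by pop or as part of a multipop). So the total number of individual pops over the whole sequence is at most the number of pushes, which is at most 2917. Total work <= 2 * 2917, hence O(1) amortized per operation.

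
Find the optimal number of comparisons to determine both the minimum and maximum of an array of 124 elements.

Naive approach: 246 comparisons (123 for max + 123 for min).
Optimal: Compare elements in pairs first (floor(n/2) = 62 comparisons), then find max among winners and min among losers (61 comparisons each).
Total: ceil(3n/2) - 2 = 184 comparisons. An adversary argument shows this is also a lower bound.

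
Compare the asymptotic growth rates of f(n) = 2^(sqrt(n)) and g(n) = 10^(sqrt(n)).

g(n) = 10^(sqrt(n)) grows faster: ratio is (10/2)^(sqrt(n)) -> infinity since 10/2 > 1.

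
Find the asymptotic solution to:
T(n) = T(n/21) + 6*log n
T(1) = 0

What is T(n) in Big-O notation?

Each of the log_21(n) levels adds O(log n). T(n) = O(log^2 n).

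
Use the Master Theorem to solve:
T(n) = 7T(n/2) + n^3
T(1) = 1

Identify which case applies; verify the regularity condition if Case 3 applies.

a=7, b=2, f(n)=n^3.
log_2(7) = 2.807 < 3.
f(n) = Omega(n^(2.807+epsilon)) for some epsilon > 0, so Case 3 is the candidate.
Regularity: a*f(n/b) = 7*1*(n/2)^3 = (7/8)*1*n^3 <= c*f(n) with c = 7/8 < 1. Satisfied.
Case 3: T(n) = Theta(n^3).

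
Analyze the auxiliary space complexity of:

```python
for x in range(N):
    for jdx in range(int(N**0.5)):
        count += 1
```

Space complexity: O(1).
Only a constant amount of auxiliary storage is used; nothing grows with n.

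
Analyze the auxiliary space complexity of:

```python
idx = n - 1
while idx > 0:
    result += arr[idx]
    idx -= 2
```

Space complexity: O(1).
Only a constant amount of auxiliary storage is used; nothing grows with n.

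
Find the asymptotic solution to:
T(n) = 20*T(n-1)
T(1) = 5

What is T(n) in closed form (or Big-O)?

Each step multiplies by 20. T(n) = T(1)*20^(n-1) = 5*20^(n-1).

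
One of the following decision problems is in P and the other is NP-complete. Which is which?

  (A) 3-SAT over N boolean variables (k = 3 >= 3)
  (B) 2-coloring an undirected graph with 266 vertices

(A) is NP-complete: 3-SAT is NP-complete (Cook-Levin); k-SAT for k>=3 reduces from 3-SAT.
(B) is P: 2-coloring is bipartiteness testing via BFS, O(V+E).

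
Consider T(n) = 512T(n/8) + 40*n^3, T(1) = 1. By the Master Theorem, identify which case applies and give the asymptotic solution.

a=512, b=8, f(n)=40*n^3.
log_8(512) = 3, so n^(log_b(a)) = n^3.
f(n) = Theta(n^3), so Case 2 applies.
T(n) = Theta(n^3 log n).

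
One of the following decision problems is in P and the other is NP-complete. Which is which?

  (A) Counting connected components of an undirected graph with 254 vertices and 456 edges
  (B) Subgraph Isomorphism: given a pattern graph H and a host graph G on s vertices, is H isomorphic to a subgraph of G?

(A) is P: BFS/DFS visits each vertex and edge once: O(V+E).
(B) is NP-complete: generalizes Clique and Hamiltonian Path (pattern size is part of the input).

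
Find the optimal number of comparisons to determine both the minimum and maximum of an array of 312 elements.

Naive approach: 622 comparisons (311 for max + 311 for min).
Optimal: Compare elements in pairs first (floor(n/2) = 156 comparisons), then find max among winners and min among losers (155 comparisons each).
Total: ceil(3n/2) - 2 = 466 comparisons. An adversary argument shows this is also a lower bound.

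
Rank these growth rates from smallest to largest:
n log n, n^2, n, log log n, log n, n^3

Ordered by growth rate: log log n < log n < n < n log n < n^2 < n^3.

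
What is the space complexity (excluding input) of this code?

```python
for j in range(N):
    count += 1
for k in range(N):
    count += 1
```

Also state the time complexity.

Space complexity: O(1).
Only a constant amount of auxiliary storage is used; nothing grows with n.
Time complexity: O(n).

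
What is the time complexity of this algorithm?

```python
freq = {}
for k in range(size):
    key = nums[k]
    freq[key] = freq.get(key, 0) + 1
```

Time complexity: O(n).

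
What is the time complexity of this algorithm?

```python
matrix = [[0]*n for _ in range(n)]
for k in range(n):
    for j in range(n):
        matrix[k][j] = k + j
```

Time complexity: O(n^2).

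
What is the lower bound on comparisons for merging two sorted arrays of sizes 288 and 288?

Adversary argument: with sizes 288 and 288 (differing by at most 1), interleave the two arrays so that every consecutive pair in the output comes from different inputs. Then each of the 575 adjacent output pairs must be directly compared, or the algorithm cannot determine their relative order. So 575 comparisons are necessary; standard merge achieves this.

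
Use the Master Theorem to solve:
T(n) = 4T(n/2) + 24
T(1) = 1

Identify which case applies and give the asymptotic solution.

a=4, b=2, f(n)=24.
log_2(4) = 2 > 0.
Since f(n) = O(n^0) is polynomially smaller than n^2, Case 1 applies.
T(n) = Theta(n^2).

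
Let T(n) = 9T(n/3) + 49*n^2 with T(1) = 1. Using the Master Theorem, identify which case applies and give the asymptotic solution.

a=9, b=3, f(n)=49*n^2.
log_3(9) = 2, so n^(log_b(a)) = n^2.
f(n) = Theta(n^2), so Case 2 applies.
T(n) = Theta(n^2 log n).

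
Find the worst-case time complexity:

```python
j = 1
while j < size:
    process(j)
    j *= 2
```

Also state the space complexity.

Time complexity: O(log n).
Space complexity: O(1).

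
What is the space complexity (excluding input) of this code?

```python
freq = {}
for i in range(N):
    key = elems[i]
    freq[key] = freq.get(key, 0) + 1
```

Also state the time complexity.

Space complexity: O(n).
Auxiliary storage grows linearly with the input size n in the worst case.
Time complexity: O(n).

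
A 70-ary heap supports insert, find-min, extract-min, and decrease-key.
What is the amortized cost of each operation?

The 70-ary heap has height O(log_70 n). Insert sifts up: O(log_70 n). Find-min reads the root: O(1). Extract-min sifts down comparing 70 children per level: O(70 * log_70 n). Decrease-key sifts up: O(log_70 n).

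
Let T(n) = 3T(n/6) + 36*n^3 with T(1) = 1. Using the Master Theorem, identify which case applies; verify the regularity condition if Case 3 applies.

a=3, b=6, f(n)=36*n^3.
log_6(3) = 0.6131 < 3.
f(n) = Omega(n^(0.6131+epsilon)) for some epsilon > 0, so Case 3 is the candidate.
Regularity: a*f(n/b) = 3*36*(n/6)^3 = (3/216)*36*n^3 <= c*f(n) with c = 3/216 < 1. Satisfied.
Case 3: T(n) = Theta(n^3).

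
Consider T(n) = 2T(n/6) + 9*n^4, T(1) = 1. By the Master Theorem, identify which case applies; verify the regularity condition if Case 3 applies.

a=2, b=6, f(n)=9*n^4.
log_6(2) = 0.3869 < 4.
f(n) = Omega(n^(0.3869+epsilon)) for some epsilon > 0, so Case 3 is the candidate.
Regularity: a*f(n/b) = 2*9*(n/6)^4 = (2/1296)*9*n^4 <= c*f(n) with c = 2/1296 < 1. Satisfied.
Case 3: T(n) = Theta(n^4).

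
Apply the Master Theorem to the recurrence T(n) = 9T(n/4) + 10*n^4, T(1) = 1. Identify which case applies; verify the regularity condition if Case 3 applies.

a=9, b=4, f(n)=10*n^4.
log_4(9) = 1.585 < 4.
f(n) = Omega(n^(1.585+epsilon)) for some epsilon > 0, so Case 3 is the candidate.
Regularity: a*f(n/b) = 9*10*(n/4)^4 = (9/256)*10*n^4 <= c*f(n) with c = 9/256 < 1. Satisfied.
Case 3: T(n) = Theta(n^4).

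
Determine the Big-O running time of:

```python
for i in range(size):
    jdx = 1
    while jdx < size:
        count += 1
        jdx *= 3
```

Time complexity: O(n log n).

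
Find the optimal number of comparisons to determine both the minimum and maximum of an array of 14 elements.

Naive approach: 26 comparisons (13 for max + 13 for min).
Optimal: Compare elements in pairs first (floor(n/2) = 7 comparisons), then find max among winners and min among losers (6 comparisons each).
Total: ceil(3n/2) - 2 = 19 comparisons. An adversary argument shows this is also a lower bound.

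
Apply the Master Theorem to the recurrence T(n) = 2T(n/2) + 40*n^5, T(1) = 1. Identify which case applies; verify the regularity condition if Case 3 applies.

a=2, b=2, f(n)=40*n^5.
log_2(2) = 1 < 5.
f(n) = Omega(n^(1+epsilon)) for some epsilon > 0, so Case 3 is the candidate.
Regularity: a*f(n/b) = 2*40*(n/2)^5 = (2/32)*40*n^5 <= c*f(n) with c = 2/32 < 1. Satisfied.
Case 3: T(n) = Theta(n^5).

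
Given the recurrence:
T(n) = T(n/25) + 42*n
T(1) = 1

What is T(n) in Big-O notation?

Geometric series: 42*n*(1 + 1/25 + 1/25^2 + ...) = O(n). T(n) = O(n).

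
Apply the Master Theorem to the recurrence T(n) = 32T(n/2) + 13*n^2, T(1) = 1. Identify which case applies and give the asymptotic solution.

a=32, b=2, f(n)=13*n^2.
log_2(32) = 5 > 2.
Since f(n) = O(n^2) is polynomially smaller than n^5, Case 1 applies.
T(n) = Theta(n^5).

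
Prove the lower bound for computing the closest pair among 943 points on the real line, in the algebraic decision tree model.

Reduction from element distinctness: given 943 reals, the closest-pair distance is 0 iff two are equal. Element distinctness has an Omega(n log n) lower bound in the algebraic decision tree model (Ben-Or). Therefore closest pair on a line also requires Omega(n log n). Sorting then a linear scan achieves this.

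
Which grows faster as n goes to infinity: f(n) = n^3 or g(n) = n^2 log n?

f(n) = n^3 grows faster: n^3 / (n^2 log n) = n/log n -> infinity.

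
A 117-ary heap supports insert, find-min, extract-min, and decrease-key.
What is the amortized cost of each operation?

The 117-ary heap has height O(log_117 n). Insert sifts up: O(log_117 n). Find-min reads the root: O(1). Extract-min sifts down comparing 117 children per level: O(117 * log_117 n). Decrease-key sifts up: O(log_117 n).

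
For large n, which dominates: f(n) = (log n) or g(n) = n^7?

g(n) = n^7 grows faster: any positive polynomial dominates any polylog.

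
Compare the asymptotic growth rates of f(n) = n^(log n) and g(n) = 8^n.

g(n) = 8^n grows faster: take logs: log(n^(log n)) = (log n)^2, log(8^n) = n log 8; n dominates (log n)^2.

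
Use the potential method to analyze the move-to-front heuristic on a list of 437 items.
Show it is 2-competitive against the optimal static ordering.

Let Phi = number of inversions between the MTF list and the optimal static list (0 <= Phi <= C(437,2)). Accessing an element at MTF position k and optimal position j: the move-to-front destroys all k-1 inversions in front of it that are not in front in optimal (>= k-j of them) and creates at most j-1 new ones. Amortized cost <= k + (j-1) - (k-j) = 2j - 1 <= 2 * optimal cost.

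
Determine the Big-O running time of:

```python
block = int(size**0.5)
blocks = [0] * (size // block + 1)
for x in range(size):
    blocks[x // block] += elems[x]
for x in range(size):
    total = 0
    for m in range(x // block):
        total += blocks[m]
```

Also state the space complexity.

Time complexity: O(n * sqrt(n)).
Space complexity: O(sqrt(n)).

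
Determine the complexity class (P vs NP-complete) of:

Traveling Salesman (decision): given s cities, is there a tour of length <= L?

This problem is NP-complete: reduces from Hamiltonian Cycle.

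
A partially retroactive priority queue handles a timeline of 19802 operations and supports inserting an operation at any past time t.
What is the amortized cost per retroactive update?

Partially retroactive priority queues (Demaine-Iacono-Langerman) allow updates at past times with queries only at the present. With a balanced BST over the m = 19802 timeline events tracking bridges, each retroactive insert or delete is O(log m) amortized.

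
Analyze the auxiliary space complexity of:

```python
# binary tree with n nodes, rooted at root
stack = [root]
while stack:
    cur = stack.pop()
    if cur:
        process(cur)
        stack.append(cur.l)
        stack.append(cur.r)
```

Space complexity: O(n).
Auxiliary storage grows linearly with the input size n in the worst case.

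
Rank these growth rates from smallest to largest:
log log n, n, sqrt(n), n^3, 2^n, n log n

Ordered by growth rate: log log n < sqrt(n) < n < n log n < n^3 < 2^n.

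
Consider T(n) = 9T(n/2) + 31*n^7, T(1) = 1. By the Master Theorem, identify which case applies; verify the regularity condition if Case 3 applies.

a=9, b=2, f(n)=31*n^7.
log_2(9) = 3.17 < 7.
f(n) = Omega(n^(3.17+epsilon)) for some epsilon > 0, so Case 3 is the candidate.
Regularity: a*f(n/b) = 9*31*(n/2)^7 = (9/128)*31*n^7 <= c*f(n) with c = 9/128 < 1. Satisfied.
Case 3: T(n) = Theta(n^7).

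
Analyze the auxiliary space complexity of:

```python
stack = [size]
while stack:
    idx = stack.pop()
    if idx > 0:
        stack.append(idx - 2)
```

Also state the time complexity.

Space complexity: O(1).
Only a constant amount of auxiliary storage is used; nothing grows with n.
Time complexity: O(n).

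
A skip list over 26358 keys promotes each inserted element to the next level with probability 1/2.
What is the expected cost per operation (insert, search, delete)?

Expected number of levels is O(log_2(26358)) = O(log n). A search visits O(1) expected nodes per level over O(log n) levels. Insert/delete are a search plus O(1) pointer updates per level. Expected O(log n) per operation.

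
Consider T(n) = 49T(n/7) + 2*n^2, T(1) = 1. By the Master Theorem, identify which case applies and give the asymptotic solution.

a=49, b=7, f(n)=2*n^2.
log_7(49) = 2, so n^(log_b(a)) = n^2.
f(n) = Theta(n^2), so Case 2 applies.
T(n) = Theta(n^2 log n).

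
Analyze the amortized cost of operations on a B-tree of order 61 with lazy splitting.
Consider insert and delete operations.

In a B-tree of order 61, a node splits when it has 61 keys. With lazy splitting, we use potential Phi = number of full nodes + number of near-empty nodes. Each split costs O(1) but reduces potential. Between splits, at least 30 insertions must occur in that node. Amortized structural cost is O(1) per operation, plus O(log_61 n) traversal.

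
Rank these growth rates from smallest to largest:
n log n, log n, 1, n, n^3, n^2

Ordered by growth rate: 1 < log n < n < n log n < n^2 < n^3.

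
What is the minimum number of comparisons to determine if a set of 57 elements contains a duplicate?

Determining if 57 elements are all distinct requires Omega(n log n) comparisons in the comparison model. This follows from the element distinctness lower bound.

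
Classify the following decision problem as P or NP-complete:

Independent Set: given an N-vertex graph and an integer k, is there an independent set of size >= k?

This problem is NP-complete: complement of Clique (with k part of the input).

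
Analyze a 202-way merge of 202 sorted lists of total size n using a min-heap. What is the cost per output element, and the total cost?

Maintain a min-heap of size 202 holding the current head of each list. Each output step does one extract-min (O(log 202)) and one insert of that list's next element (O(log 202)). Each of the n elements passes through the heap exactly once, so the total cost is O(n log 202), i.e. O(log 202) per output element.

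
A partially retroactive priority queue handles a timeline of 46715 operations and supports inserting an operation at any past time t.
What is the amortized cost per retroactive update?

Partially retroactive priority queues (Demaine-Iacono-Langerman) allow updates at past times with queries only at the present. With a balanced BST over the m = 46715 timeline events tracking bridges, each retroactive insert or delete is O(log m) amortized.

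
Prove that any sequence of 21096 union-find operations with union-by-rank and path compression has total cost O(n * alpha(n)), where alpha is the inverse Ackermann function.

Using Tarjan's analysis with rank-based potential function. Union-by-rank keeps tree height O(log n). Path compression flattens paths during find. For n = 21096 operations, total cost is O(n * alpha(n)), effectively O(n) since alpha grows incredibly slowly.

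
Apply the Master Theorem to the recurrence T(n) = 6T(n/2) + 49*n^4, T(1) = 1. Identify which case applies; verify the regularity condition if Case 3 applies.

a=6, b=2, f(n)=49*n^4.
log_2(6) = 2.585 < 4.
f(n) = Omega(n^(2.585+epsilon)) for some epsilon > 0, so Case 3 is the candidate.
Regularity: a*f(n/b) = 6*49*(n/2)^4 = (6/16)*49*n^4 <= c*f(n) with c = 6/16 < 1. Satisfied.
Case 3: T(n) = Theta(n^4).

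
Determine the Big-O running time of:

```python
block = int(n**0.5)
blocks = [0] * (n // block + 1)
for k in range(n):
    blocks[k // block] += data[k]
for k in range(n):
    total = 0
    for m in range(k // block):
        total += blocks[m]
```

Time complexity: O(n * sqrt(n)).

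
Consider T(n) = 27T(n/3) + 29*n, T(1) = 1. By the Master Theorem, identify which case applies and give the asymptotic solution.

a=27, b=3, f(n)=29*n.
log_3(27) = 3 > 1.
Since f(n) = O(n^1) is polynomially smaller than n^3, Case 1 applies.
T(n) = Theta(n^3).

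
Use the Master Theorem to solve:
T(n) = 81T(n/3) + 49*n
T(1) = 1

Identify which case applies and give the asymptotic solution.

a=81, b=3, f(n)=49*n.
log_3(81) = 4 > 1.
Since f(n) = O(n^1) is polynomially smaller than n^4, Case 1 applies.
T(n) = Theta(n^4).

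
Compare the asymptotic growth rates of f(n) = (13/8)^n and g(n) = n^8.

f(n) = (13/8)^n grows faster: (13/8)^n is exponential with base 13/8 > 1, dominating every polynomial.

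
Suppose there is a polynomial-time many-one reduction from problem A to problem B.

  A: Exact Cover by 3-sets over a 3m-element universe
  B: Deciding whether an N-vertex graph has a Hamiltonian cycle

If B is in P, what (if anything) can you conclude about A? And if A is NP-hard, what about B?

A poly-time reduction A <=_p B means any A-instance can be transformed to a B-instance in poly time.
If B is in P: compose the reduction with B's poly-time algorithm to solve A in poly time, so A is in P.
If A is NP-hard: every NP problem reduces to A, which reduces to B; composing reductions, every NP problem reduces to B, so B is NP-hard.
(Here in fact A is NP-complete and B is NP-complete.)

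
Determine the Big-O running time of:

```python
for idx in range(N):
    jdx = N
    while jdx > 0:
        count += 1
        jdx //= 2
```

Time complexity: O(n log n).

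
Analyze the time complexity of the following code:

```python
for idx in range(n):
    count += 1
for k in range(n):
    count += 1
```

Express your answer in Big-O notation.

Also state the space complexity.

Time complexity: O(n).
Space complexity: O(1).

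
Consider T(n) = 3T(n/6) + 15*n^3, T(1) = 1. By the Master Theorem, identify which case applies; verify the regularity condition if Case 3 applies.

a=3, b=6, f(n)=15*n^3.
log_6(3) = 0.6131 < 3.
f(n) = Omega(n^(0.6131+epsilon)) for some epsilon > 0, so Case 3 is the candidate.
Regularity: a*f(n/b) = 3*15*(n/6)^3 = (3/216)*15*n^3 <= c*f(n) with c = 3/216 < 1. Satisfied.
Case 3: T(n) = Theta(n^3).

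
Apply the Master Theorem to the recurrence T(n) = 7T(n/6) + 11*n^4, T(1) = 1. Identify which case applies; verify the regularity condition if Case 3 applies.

a=7, b=6, f(n)=11*n^4.
log_6(7) = 1.086 < 4.
f(n) = Omega(n^(1.086+epsilon)) for some epsilon > 0, so Case 3 is the candidate.
Regularity: a*f(n/b) = 7*11*(n/6)^4 = (7/1296)*11*n^4 <= c*f(n) with c = 7/1296 < 1. Satisfied.
Case 3: T(n) = Theta(n^4).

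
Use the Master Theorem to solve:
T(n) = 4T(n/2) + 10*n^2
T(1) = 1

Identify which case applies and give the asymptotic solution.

a=4, b=2, f(n)=10*n^2.
log_2(4) = 2, so n^(log_b(a)) = n^2.
f(n) = Theta(n^2), so Case 2 applies.
T(n) = Theta(n^2 log n).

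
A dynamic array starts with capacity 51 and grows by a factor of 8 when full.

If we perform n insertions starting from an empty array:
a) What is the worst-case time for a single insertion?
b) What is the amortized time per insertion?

(a) Worst-case single insertion: O(n) -- when the array is full at capacity c, the resize copies all c elements, and c can be Theta(n).
(b) Resizes happen at sizes 51, 408, 3264, ... Total copy cost for n insertions: 51 + 408 + ... = O(n) (geometric series with ratio 1/8). Amortized cost per insertion: O(n)/n = O(1).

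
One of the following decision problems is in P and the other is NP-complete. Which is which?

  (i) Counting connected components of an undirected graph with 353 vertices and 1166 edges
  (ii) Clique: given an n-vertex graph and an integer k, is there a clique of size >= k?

(i) is P: BFS/DFS visits each vertex and edge once: O(V+E).
(ii) is NP-complete: complement of Independent Set / Vertex Cover (with k part of the input).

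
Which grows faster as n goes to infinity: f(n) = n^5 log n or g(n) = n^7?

g(n) = n^7 grows faster: n^7 / (n^5 log n) = n^2/log n -> infinity.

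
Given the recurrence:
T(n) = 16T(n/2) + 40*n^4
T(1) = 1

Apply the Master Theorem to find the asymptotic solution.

a=16, b=2, f(n)=40*n^4. log_2(16) = 4. Case 2: T(n) = O(n^4 log n).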